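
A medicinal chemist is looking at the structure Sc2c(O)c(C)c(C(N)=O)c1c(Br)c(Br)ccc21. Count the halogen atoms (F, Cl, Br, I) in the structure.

Halogen atoms appear at heavy-atom positions 13, 15 (2×Br).
Other groups present: 1 amide, 1 hydroxyl, 1 thiol.
Halogen count: 2.

2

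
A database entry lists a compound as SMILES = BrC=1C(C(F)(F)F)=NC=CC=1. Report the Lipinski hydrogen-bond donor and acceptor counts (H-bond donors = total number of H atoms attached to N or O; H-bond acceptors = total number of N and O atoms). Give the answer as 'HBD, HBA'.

0, 1

Donors: find every N or O and count the H atoms it carries.
  atom 8 (N): bond orders sum to 3 → 0 H
Lipinski HBD = 0.
Acceptors: N atoms = 1, O atoms = 0 → HBA = 1.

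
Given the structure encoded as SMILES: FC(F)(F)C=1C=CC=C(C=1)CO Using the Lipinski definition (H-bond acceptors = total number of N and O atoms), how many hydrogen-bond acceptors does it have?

1

N atoms: 0; O atoms: 1.
Lipinski HBA = 0 + 1 = 1.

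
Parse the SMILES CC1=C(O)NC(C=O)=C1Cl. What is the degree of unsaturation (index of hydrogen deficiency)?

Degree of unsaturation = (number of rings) + (number of π bonds).
Ring closures in the SMILES: 1.
π bonds: 3 double bonds (each 1 DoU) → 3 DoU from unsaturation.
Total DoU = 1 + 3 = 4.

4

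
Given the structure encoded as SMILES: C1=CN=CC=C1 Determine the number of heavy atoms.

Every atom symbol written in the SMILES (organic subset) is one heavy atom; implicit H are not written.
Heavy atoms by element → C:5, N:1.
Total: 6.

6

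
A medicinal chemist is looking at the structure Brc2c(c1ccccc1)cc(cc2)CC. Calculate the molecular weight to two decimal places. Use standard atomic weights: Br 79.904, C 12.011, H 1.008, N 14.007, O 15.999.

261.16 g/mol

First, the molecular formula is C14H13Br (counting implicit H from valence).
  Br: 1 × 79.904 = 79.904
  C: 14 × 12.011 = 168.154
  H: 13 × 1.008 = 13.104
Sum: 1×79.904 + 14×12.011 + 13×1.008 = 261.162 → 261.16 g/mol.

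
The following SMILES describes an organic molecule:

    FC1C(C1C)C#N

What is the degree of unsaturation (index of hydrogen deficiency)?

3

Degree of unsaturation = (number of rings) + (number of π bonds).
Ring closures in the SMILES: 1.
π bonds: 1 triple bond (each 2 DoU) → 2 DoU from unsaturation.
Total DoU = 1 + 2 = 3.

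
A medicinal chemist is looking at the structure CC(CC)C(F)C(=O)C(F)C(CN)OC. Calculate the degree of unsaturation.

Degree of unsaturation = (number of rings) + (number of π bonds).
Ring closures in the SMILES: 0.
π bonds: 1 double bond (each 1 DoU) → 1 DoU from unsaturation.
Total DoU = 0 + 1 = 1.

1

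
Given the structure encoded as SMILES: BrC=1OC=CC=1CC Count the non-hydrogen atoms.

8

Every atom symbol written in the SMILES (organic subset) is one heavy atom; implicit H are not written.
Heavy atoms by element → Br:1, C:6, O:1.
Total: 8.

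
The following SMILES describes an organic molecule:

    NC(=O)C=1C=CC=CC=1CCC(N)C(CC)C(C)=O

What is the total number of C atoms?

15

Count every carbon token in the SMILES (each C, including those in ring-closure positions and inside branches).
Carbon count: 15.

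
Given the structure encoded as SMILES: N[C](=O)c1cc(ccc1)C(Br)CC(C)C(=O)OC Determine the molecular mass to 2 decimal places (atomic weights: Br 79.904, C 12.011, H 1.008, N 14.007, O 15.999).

First, the molecular formula is C13H16BrNO3 (counting implicit H from valence).
  Br: 1 × 79.904 = 79.904
  C: 13 × 12.011 = 156.143
  H: 16 × 1.008 = 16.128
  N: 1 × 14.007 = 14.007
  O: 3 × 15.999 = 47.997
Sum: 1×79.904 + 13×12.011 + 16×1.008 + 1×14.007 + 3×15.999 = 314.179 → 314.18 g/mol.

314.18 g/mol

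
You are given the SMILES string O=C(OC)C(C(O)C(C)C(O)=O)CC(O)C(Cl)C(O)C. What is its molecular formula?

C12H21ClO7

Walk through each heavy atom and fill implicit hydrogens from standard valence (C 4, N 3, O 2, S 2, halogen 1):
  atom 1: O, bond orders sum to 2 (valence 2) → 0 H
  atom 2: C, bond orders sum to 4 (valence 4) → 0 H
  atom 3: O, bond orders sum to 2 (valence 2) → 0 H
  atom 4: C, bond orders sum to 1 (valence 4) → 3 H
  atom 5: C, bond orders sum to 3 (valence 4) → 1 H
  atom 6: C, bond orders sum to 3 (valence 4) → 1 H
  atom 7: O, bond orders sum to 1 (valence 2) → 1 H
  atom 8: C, bond orders sum to 3 (valence 4) → 1 H
  atom 9: C, bond orders sum to 1 (valence 4) → 3 H
  atom 10: C, bond orders sum to 4 (valence 4) → 0 H
  atom 11: O, bond orders sum to 1 (valence 2) → 1 H
  atom 12: O, bond orders sum to 2 (valence 2) → 0 H
  atom 13: C, bond orders sum to 2 (valence 4) → 2 H
  atom 14: C, bond orders sum to 3 (valence 4) → 1 H
  atom 15: O, bond orders sum to 1 (valence 2) → 1 H
  atom 16: C, bond orders sum to 3 (valence 4) → 1 H
  atom 17: Cl (halogen, monovalent) → 0 H
  atom 18: C, bond orders sum to 3 (valence 4) → 1 H
  atom 19: O, bond orders sum to 1 (valence 2) → 1 H
  atom 20: C, bond orders sum to 1 (valence 4) → 3 H
Totals → C:12, H:21, Cl:1, O:7.
In Hill order: C12H21ClO7.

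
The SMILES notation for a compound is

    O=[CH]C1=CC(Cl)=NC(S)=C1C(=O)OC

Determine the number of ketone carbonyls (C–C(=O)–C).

Scan the SMILES for the ketone motif — none present.
Groups that are present: 1 aldehyde, 1 ester, 1 thiol.

0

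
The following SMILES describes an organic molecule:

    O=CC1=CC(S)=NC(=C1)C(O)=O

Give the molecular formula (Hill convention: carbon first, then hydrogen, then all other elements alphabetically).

Walk through each heavy atom and fill implicit hydrogens from standard valence (C 4, N 3, O 2, S 2, halogen 1):
  atom 1: O, bond orders sum to 2 (valence 2) → 0 H
  atom 2: C, bond orders sum to 3 (valence 4) → 1 H
  atom 3: C, bond orders sum to 4 (valence 4) → 0 H
  atom 4: C, bond orders sum to 3 (valence 4) → 1 H
  atom 5: C, bond orders sum to 4 (valence 4) → 0 H
  atom 6: S, bond orders sum to 1 (valence 2) → 1 H
  atom 7: N, bond orders sum to 3 (valence 3) → 0 H
  atom 8: C, bond orders sum to 4 (valence 4) → 0 H
  atom 9: C, bond orders sum to 3 (valence 4) → 1 H
  atom 10: C, bond orders sum to 4 (valence 4) → 0 H
  atom 11: O, bond orders sum to 1 (valence 2) → 1 H
  atom 12: O, bond orders sum to 2 (valence 2) → 0 H
Totals → C:7, H:5, N:1, O:3, S:1.

C7H5NO3S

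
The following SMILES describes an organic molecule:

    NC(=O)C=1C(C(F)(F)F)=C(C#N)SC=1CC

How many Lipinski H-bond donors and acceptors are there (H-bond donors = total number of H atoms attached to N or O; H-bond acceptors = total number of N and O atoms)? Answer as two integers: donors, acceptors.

2, 3

Donors: find every N or O and count the H atoms it carries.
  atom 1 (N): bond orders sum to 1 → 2 H
  atom 3 (O): bond orders sum to 2 → 0 H
  atom 12 (N): bond orders sum to 3 → 0 H
Lipinski HBD = 2.
Acceptors: N atoms = 2, O atoms = 1 → HBA = 3.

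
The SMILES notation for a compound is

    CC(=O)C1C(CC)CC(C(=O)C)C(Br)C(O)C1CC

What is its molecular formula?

C15H25BrO3

Walk through each heavy atom and fill implicit hydrogens from standard valence (C 4, N 3, O 2, S 2, halogen 1):
  atom 1: C, bond orders sum to 1 (valence 4) → 3 H
  atom 2: C, bond orders sum to 4 (valence 4) → 0 H
  atom 3: O, bond orders sum to 2 (valence 2) → 0 H
  atom 4: C, bond orders sum to 3 (valence 4) → 1 H
  atom 5: C, bond orders sum to 3 (valence 4) → 1 H
  atom 6: C, bond orders sum to 2 (valence 4) → 2 H
  atom 7: C, bond orders sum to 1 (valence 4) → 3 H
  atom 8: C, bond orders sum to 2 (valence 4) → 2 H
  atom 9: C, bond orders sum to 3 (valence 4) → 1 H
  atom 10: C, bond orders sum to 4 (valence 4) → 0 H
  atom 11: O, bond orders sum to 2 (valence 2) → 0 H
  atom 12: C, bond orders sum to 1 (valence 4) → 3 H
  atom 13: C, bond orders sum to 3 (valence 4) → 1 H
  atom 14: Br (halogen, monovalent) → 0 H
  atom 15: C, bond orders sum to 3 (valence 4) → 1 H
  atom 16: O, bond orders sum to 1 (valence 2) → 1 H
  atom 17: C, bond orders sum to 3 (valence 4) → 1 H
  atom 18: C, bond orders sum to 2 (valence 4) → 2 H
  atom 19: C, bond orders sum to 1 (valence 4) → 3 H
Totals → C:15, H:25, Br:1, O:3.
In Hill order: C15H25BrO3.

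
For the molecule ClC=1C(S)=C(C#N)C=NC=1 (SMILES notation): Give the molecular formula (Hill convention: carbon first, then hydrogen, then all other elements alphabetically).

Walk through each heavy atom and fill implicit hydrogens from standard valence (C 4, N 3, O 2, S 2, halogen 1):
  atom 1: Cl (halogen, monovalent) → 0 H
  atom 2: C, bond orders sum to 4 (valence 4) → 0 H
  atom 3: C, bond orders sum to 4 (valence 4) → 0 H
  atom 4: S, bond orders sum to 1 (valence 2) → 1 H
  atom 5: C, bond orders sum to 4 (valence 4) → 0 H
  atom 6: C, bond orders sum to 4 (valence 4) → 0 H
  atom 7: N, bond orders sum to 3 (valence 3) → 0 H
  atom 8: C, bond orders sum to 3 (valence 4) → 1 H
  atom 9: N, bond orders sum to 3 (valence 3) → 0 H
  atom 10: C, bond orders sum to 3 (valence 4) → 1 H
Totals → C:6, H:3, Cl:1, N:2, S:1.

C6H3ClN2S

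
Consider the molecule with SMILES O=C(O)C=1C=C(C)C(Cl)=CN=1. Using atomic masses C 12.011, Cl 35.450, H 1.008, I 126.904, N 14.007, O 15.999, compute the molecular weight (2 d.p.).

171.58 g/mol

First, the molecular formula is C7H6ClNO2 (counting implicit H from valence).
  C: 7 × 12.011 = 84.077
  Cl: 1 × 35.450 = 35.450
  H: 6 × 1.008 = 6.048
  N: 1 × 14.007 = 14.007
  O: 2 × 15.999 = 31.998
Sum: 7×12.011 + 1×35.450 + 6×1.008 + 1×14.007 + 2×15.999 = 171.580 → 171.58 g/mol.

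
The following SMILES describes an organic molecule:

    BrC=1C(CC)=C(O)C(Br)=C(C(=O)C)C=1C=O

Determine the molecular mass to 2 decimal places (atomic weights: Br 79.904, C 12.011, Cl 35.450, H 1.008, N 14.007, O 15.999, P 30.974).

First, the molecular formula is C11H10Br2O3 (counting implicit H from valence).
  Br: 2 × 79.904 = 159.808
  C: 11 × 12.011 = 132.121
  H: 10 × 1.008 = 10.080
  O: 3 × 15.999 = 47.997
Sum: 2×79.904 + 11×12.011 + 10×1.008 + 3×15.999 = 350.006 → 350.01 g/mol.

350.01 g/mol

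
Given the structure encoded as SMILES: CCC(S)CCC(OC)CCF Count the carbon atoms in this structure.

Count every carbon token in the SMILES (each C, including those in ring-closure positions and inside branches).
Carbon count: 9.

9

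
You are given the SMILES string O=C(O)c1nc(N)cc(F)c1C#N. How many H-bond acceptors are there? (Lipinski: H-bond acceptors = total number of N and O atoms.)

N atoms: 3; O atoms: 2.
Lipinski HBA = 3 + 2 = 5.

5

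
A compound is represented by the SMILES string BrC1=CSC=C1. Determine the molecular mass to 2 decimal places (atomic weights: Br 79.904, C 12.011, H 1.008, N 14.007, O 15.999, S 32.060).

First, the molecular formula is C4H3BrS (counting implicit H from valence).
  Br: 1 × 79.904 = 79.904
  C: 4 × 12.011 = 48.044
  H: 3 × 1.008 = 3.024
  S: 1 × 32.060 = 32.060
Sum: 1×79.904 + 4×12.011 + 3×1.008 + 1×32.060 = 163.032 → 163.03 g/mol.

163.03 g/mol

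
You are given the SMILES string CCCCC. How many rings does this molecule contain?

In SMILES, each pair of matching ring-closure digits denotes one ring-closing bond; the number of such bonds equals the number of independent rings.
Ring-closure bonds here: 0.

0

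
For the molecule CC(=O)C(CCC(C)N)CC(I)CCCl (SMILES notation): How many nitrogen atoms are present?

1

Scan the SMILES for N atoms (remember two-letter symbols like Cl and Br are single atoms).
Nitrogen count: 1.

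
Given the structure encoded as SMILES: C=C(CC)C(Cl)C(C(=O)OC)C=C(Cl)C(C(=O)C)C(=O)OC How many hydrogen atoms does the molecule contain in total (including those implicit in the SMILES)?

Walk through each heavy atom and fill implicit hydrogens from standard valence (C 4, N 3, O 2, S 2, halogen 1):
  atom 1: C, bond orders sum to 2 (valence 4) → 2 H
  atom 2: C, bond orders sum to 4 (valence 4) → 0 H
  atom 3: C, bond orders sum to 2 (valence 4) → 2 H
  atom 4: C, bond orders sum to 1 (valence 4) → 3 H
  atom 5: C, bond orders sum to 3 (valence 4) → 1 H
  atom 6: Cl (halogen, monovalent) → 0 H
  atom 7: C, bond orders sum to 3 (valence 4) → 1 H
  atom 8: C, bond orders sum to 4 (valence 4) → 0 H
  atom 9: O, bond orders sum to 2 (valence 2) → 0 H
  atom 10: O, bond orders sum to 2 (valence 2) → 0 H
  atom 11: C, bond orders sum to 1 (valence 4) → 3 H
  atom 12: C, bond orders sum to 3 (valence 4) → 1 H
  atom 13: C, bond orders sum to 4 (valence 4) → 0 H
  atom 14: Cl (halogen, monovalent) → 0 H
  atom 15: C, bond orders sum to 3 (valence 4) → 1 H
  atom 16: C, bond orders sum to 4 (valence 4) → 0 H
  atom 17: O, bond orders sum to 2 (valence 2) → 0 H
  atom 18: C, bond orders sum to 1 (valence 4) → 3 H
  atom 19: C, bond orders sum to 4 (valence 4) → 0 H
  atom 20: O, bond orders sum to 2 (valence 2) → 0 H
  atom 21: O, bond orders sum to 2 (valence 2) → 0 H
  atom 22: C, bond orders sum to 1 (valence 4) → 3 H
Total hydrogens: 20.

20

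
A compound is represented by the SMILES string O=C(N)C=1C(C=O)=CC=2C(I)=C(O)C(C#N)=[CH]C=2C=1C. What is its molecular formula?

Walk through each heavy atom and fill implicit hydrogens from standard valence (C 4, N 3, O 2, S 2, halogen 1):
  atom 1: O, bond orders sum to 2 (valence 2) → 0 H
  atom 2: C, bond orders sum to 4 (valence 4) → 0 H
  atom 3: N, bond orders sum to 1 (valence 3) → 2 H
  atom 4: C, bond orders sum to 4 (valence 4) → 0 H
  atom 5: C, bond orders sum to 4 (valence 4) → 0 H
  atom 6: C, bond orders sum to 3 (valence 4) → 1 H
  atom 7: O, bond orders sum to 2 (valence 2) → 0 H
  atom 8: C, bond orders sum to 3 (valence 4) → 1 H
  atom 9: C, bond orders sum to 4 (valence 4) → 0 H
  atom 10: C, bond orders sum to 4 (valence 4) → 0 H
  atom 11: I (halogen, monovalent) → 0 H
  atom 12: C, bond orders sum to 4 (valence 4) → 0 H
  atom 13: O, bond orders sum to 1 (valence 2) → 1 H
  atom 14: C, bond orders sum to 4 (valence 4) → 0 H
  atom 15: C, bond orders sum to 4 (valence 4) → 0 H
  atom 16: N, bond orders sum to 3 (valence 3) → 0 H
  atom 17: C with explicit H count 1
  atom 18: C, bond orders sum to 4 (valence 4) → 0 H
  atom 19: C, bond orders sum to 4 (valence 4) → 0 H
  atom 20: C, bond orders sum to 1 (valence 4) → 3 H
Totals → C:14, H:9, I:1, N:2, O:3.
In Hill order: C14H9IN2O3.

C14H9IN2O3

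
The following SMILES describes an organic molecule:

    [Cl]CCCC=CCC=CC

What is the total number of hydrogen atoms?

Walk through each heavy atom and fill implicit hydrogens from standard valence (C 4, N 3, O 2, S 2, halogen 1):
  atom 1: Cl with explicit H count 0
  atom 2: C, bond orders sum to 2 (valence 4) → 2 H
  atom 3: C, bond orders sum to 2 (valence 4) → 2 H
  atom 4: C, bond orders sum to 2 (valence 4) → 2 H
  atom 5: C, bond orders sum to 3 (valence 4) → 1 H
  atom 6: C, bond orders sum to 3 (valence 4) → 1 H
  atom 7: C, bond orders sum to 2 (valence 4) → 2 H
  atom 8: C, bond orders sum to 3 (valence 4) → 1 H
  atom 9: C, bond orders sum to 3 (valence 4) → 1 H
  atom 10: C, bond orders sum to 1 (valence 4) → 3 H
Total hydrogens: 15.

15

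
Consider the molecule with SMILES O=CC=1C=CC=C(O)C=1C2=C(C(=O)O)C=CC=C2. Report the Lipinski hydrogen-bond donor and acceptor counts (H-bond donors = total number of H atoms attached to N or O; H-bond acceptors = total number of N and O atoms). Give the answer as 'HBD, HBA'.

2, 4

Donors: find every N or O and count the H atoms it carries.
  atom 1 (O): bond orders sum to 2 → 0 H
  atom 8 (O): bond orders sum to 1 → 1 H
  atom 13 (O): bond orders sum to 2 → 0 H
  atom 14 (O): bond orders sum to 1 → 1 H
Lipinski HBD = 2.
Acceptors: N atoms = 0, O atoms = 4 → HBA = 4.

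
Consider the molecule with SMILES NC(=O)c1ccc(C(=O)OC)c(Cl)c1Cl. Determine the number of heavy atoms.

15

Every atom symbol written in the SMILES (organic subset) is one heavy atom; implicit H are not written.
Heavy atoms by element → C:9, Cl:2, N:1, O:3.
Total: 15.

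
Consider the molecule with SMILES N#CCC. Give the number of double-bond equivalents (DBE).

2

Degree of unsaturation = (number of rings) + (number of π bonds).
Ring closures in the SMILES: 0.
π bonds: 1 triple bond (each 2 DoU) → 2 DoU from unsaturation.
Total DoU = 0 + 2 = 2.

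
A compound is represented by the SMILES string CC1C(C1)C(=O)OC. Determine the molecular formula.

Walk through each heavy atom and fill implicit hydrogens from standard valence (C 4, N 3, O 2, S 2, halogen 1):
  atom 1: C, bond orders sum to 1 (valence 4) → 3 H
  atom 2: C, bond orders sum to 3 (valence 4) → 1 H
  atom 3: C, bond orders sum to 3 (valence 4) → 1 H
  atom 4: C, bond orders sum to 2 (valence 4) → 2 H
  atom 5: C, bond orders sum to 4 (valence 4) → 0 H
  atom 6: O, bond orders sum to 2 (valence 2) → 0 H
  atom 7: O, bond orders sum to 2 (valence 2) → 0 H
  atom 8: C, bond orders sum to 1 (valence 4) → 3 H
Totals → C:6, H:10, O:2.

C6H10O2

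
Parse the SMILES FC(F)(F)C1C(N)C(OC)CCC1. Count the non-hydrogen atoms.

13

Every atom symbol written in the SMILES (organic subset) is one heavy atom; implicit H are not written.
Heavy atoms by element → C:8, F:3, N:1, O:1.
Total: 13.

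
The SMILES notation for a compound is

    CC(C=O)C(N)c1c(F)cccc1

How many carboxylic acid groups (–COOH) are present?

0

Scan the SMILES for the carboxylic acid motif — none present.
Groups that are present: 1 aldehyde, 1 primary amine.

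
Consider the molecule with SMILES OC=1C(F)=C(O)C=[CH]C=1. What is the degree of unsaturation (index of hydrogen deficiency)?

Degree of unsaturation = (number of rings) + (number of π bonds).
Ring closures in the SMILES: 1.
π bonds: 3 double bonds (each 1 DoU) → 3 DoU from unsaturation.
Total DoU = 1 + 3 = 4.

4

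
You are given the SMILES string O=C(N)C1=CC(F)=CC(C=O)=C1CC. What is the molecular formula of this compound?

C10H10FNO2

Walk through each heavy atom and fill implicit hydrogens from standard valence (C 4, N 3, O 2, S 2, halogen 1):
  atom 1: O, bond orders sum to 2 (valence 2) → 0 H
  atom 2: C, bond orders sum to 4 (valence 4) → 0 H
  atom 3: N, bond orders sum to 1 (valence 3) → 2 H
  atom 4: C, bond orders sum to 4 (valence 4) → 0 H
  atom 5: C, bond orders sum to 3 (valence 4) → 1 H
  atom 6: C, bond orders sum to 4 (valence 4) → 0 H
  atom 7: F (halogen, monovalent) → 0 H
  atom 8: C, bond orders sum to 3 (valence 4) → 1 H
  atom 9: C, bond orders sum to 4 (valence 4) → 0 H
  atom 10: C, bond orders sum to 3 (valence 4) → 1 H
  atom 11: O, bond orders sum to 2 (valence 2) → 0 H
  atom 12: C, bond orders sum to 4 (valence 4) → 0 H
  atom 13: C, bond orders sum to 2 (valence 4) → 2 H
  atom 14: C, bond orders sum to 1 (valence 4) → 3 H
Totals → C:10, H:10, F:1, N:1, O:2.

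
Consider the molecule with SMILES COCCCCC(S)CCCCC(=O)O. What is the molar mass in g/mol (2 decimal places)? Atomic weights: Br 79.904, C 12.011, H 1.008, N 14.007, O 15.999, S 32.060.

234.35 g/mol

First, the molecular formula is C11H22O3S (counting implicit H from valence).
  C: 11 × 12.011 = 132.121
  H: 22 × 1.008 = 22.176
  O: 3 × 15.999 = 47.997
  S: 1 × 32.060 = 32.060
Sum: 11×12.011 + 22×1.008 + 3×15.999 + 1×32.060 = 234.354 → 234.35 g/mol.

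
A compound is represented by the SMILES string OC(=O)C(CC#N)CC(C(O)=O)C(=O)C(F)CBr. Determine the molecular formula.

Walk through each heavy atom and fill implicit hydrogens from standard valence (C 4, N 3, O 2, S 2, halogen 1):
  atom 1: O, bond orders sum to 1 (valence 2) → 1 H
  atom 2: C, bond orders sum to 4 (valence 4) → 0 H
  atom 3: O, bond orders sum to 2 (valence 2) → 0 H
  atom 4: C, bond orders sum to 3 (valence 4) → 1 H
  atom 5: C, bond orders sum to 2 (valence 4) → 2 H
  atom 6: C, bond orders sum to 4 (valence 4) → 0 H
  atom 7: N, bond orders sum to 3 (valence 3) → 0 H
  atom 8: C, bond orders sum to 2 (valence 4) → 2 H
  atom 9: C, bond orders sum to 3 (valence 4) → 1 H
  atom 10: C, bond orders sum to 4 (valence 4) → 0 H
  atom 11: O, bond orders sum to 1 (valence 2) → 1 H
  atom 12: O, bond orders sum to 2 (valence 2) → 0 H
  atom 13: C, bond orders sum to 4 (valence 4) → 0 H
  atom 14: O, bond orders sum to 2 (valence 2) → 0 H
  atom 15: C, bond orders sum to 3 (valence 4) → 1 H
  atom 16: F (halogen, monovalent) → 0 H
  atom 17: C, bond orders sum to 2 (valence 4) → 2 H
  atom 18: Br (halogen, monovalent) → 0 H
Totals → C:10, H:11, Br:1, F:1, N:1, O:5.
In Hill order: C10H11BrFNO5.

C10H11BrFNO5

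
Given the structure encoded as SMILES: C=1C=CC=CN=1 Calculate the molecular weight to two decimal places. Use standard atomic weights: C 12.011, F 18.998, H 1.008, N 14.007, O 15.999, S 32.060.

First, the molecular formula is C5H5N (counting implicit H from valence).
  C: 5 × 12.011 = 60.055
  H: 5 × 1.008 = 5.040
  N: 1 × 14.007 = 14.007
Sum: 5×12.011 + 5×1.008 + 1×14.007 = 79.102 → 79.10 g/mol.

79.10 g/mol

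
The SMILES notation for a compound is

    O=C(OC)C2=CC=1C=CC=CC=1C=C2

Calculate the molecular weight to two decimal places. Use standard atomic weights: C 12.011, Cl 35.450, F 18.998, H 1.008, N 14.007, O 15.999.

186.21 g/mol

First, the molecular formula is C12H10O2 (counting implicit H from valence).
  C: 12 × 12.011 = 144.132
  H: 10 × 1.008 = 10.080
  O: 2 × 15.999 = 31.998
Sum: 12×12.011 + 10×1.008 + 2×15.999 = 186.210 → 186.21 g/mol.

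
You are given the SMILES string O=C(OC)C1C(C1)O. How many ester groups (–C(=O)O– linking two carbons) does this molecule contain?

1

The ester motif appears at heavy-atom position 2 in the SMILES.
Other groups present: 1 hydroxyl.
Ester count: 1.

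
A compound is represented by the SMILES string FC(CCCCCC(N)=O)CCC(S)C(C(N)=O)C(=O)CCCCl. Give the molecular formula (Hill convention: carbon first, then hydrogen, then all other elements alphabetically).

C16H28ClFN2O3S

Walk through each heavy atom and fill implicit hydrogens from standard valence (C 4, N 3, O 2, S 2, halogen 1):
  atom 1: F (halogen, monovalent) → 0 H
  atom 2: C, bond orders sum to 3 (valence 4) → 1 H
  atom 3: C, bond orders sum to 2 (valence 4) → 2 H
  atom 4: C, bond orders sum to 2 (valence 4) → 2 H
  atom 5: C, bond orders sum to 2 (valence 4) → 2 H
  atom 6: C, bond orders sum to 2 (valence 4) → 2 H
  atom 7: C, bond orders sum to 2 (valence 4) → 2 H
  atom 8: C, bond orders sum to 4 (valence 4) → 0 H
  atom 9: N, bond orders sum to 1 (valence 3) → 2 H
  atom 10: O, bond orders sum to 2 (valence 2) → 0 H
  atom 11: C, bond orders sum to 2 (valence 4) → 2 H
  atom 12: C, bond orders sum to 2 (valence 4) → 2 H
  atom 13: C, bond orders sum to 3 (valence 4) → 1 H
  atom 14: S, bond orders sum to 1 (valence 2) → 1 H
  atom 15: C, bond orders sum to 3 (valence 4) → 1 H
  atom 16: C, bond orders sum to 4 (valence 4) → 0 H
  atom 17: N, bond orders sum to 1 (valence 3) → 2 H
  atom 18: O, bond orders sum to 2 (valence 2) → 0 H
  atom 19: C, bond orders sum to 4 (valence 4) → 0 H
  atom 20: O, bond orders sum to 2 (valence 2) → 0 H
  atom 21: C, bond orders sum to 2 (valence 4) → 2 H
  atom 22: C, bond orders sum to 2 (valence 4) → 2 H
  atom 23: C, bond orders sum to 2 (valence 4) → 2 H
  atom 24: Cl (halogen, monovalent) → 0 H
Totals → C:16, H:28, Cl:1, F:1, N:2, O:3, S:1.
In Hill order: C16H28ClFN2O3S.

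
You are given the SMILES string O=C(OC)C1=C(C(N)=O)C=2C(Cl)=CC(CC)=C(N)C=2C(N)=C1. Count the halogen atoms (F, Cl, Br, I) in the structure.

1

Halogen atoms appear at heavy-atom position 12 (1×Cl).
Other groups present: 1 amide, 1 ester, 2 primary amine.
Halogen count: 1.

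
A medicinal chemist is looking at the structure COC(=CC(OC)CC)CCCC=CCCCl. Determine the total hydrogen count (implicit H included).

25

Walk through each heavy atom and fill implicit hydrogens from standard valence (C 4, N 3, O 2, S 2, halogen 1):
  atom 1: C, bond orders sum to 1 (valence 4) → 3 H
  atom 2: O, bond orders sum to 2 (valence 2) → 0 H
  atom 3: C, bond orders sum to 4 (valence 4) → 0 H
  atom 4: C, bond orders sum to 3 (valence 4) → 1 H
  atom 5: C, bond orders sum to 3 (valence 4) → 1 H
  atom 6: O, bond orders sum to 2 (valence 2) → 0 H
  atom 7: C, bond orders sum to 1 (valence 4) → 3 H
  atom 8: C, bond orders sum to 2 (valence 4) → 2 H
  atom 9: C, bond orders sum to 1 (valence 4) → 3 H
  atom 10: C, bond orders sum to 2 (valence 4) → 2 H
  atom 11: C, bond orders sum to 2 (valence 4) → 2 H
  atom 12: C, bond orders sum to 2 (valence 4) → 2 H
  atom 13: C, bond orders sum to 3 (valence 4) → 1 H
  atom 14: C, bond orders sum to 3 (valence 4) → 1 H
  atom 15: C, bond orders sum to 2 (valence 4) → 2 H
  atom 16: C, bond orders sum to 2 (valence 4) → 2 H
  atom 17: Cl (halogen, monovalent) → 0 H
Total hydrogens: 25.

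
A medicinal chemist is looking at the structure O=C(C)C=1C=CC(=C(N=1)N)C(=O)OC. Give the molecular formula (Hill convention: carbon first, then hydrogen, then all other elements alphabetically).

C9H10N2O3

Walk through each heavy atom and fill implicit hydrogens from standard valence (C 4, N 3, O 2, S 2, halogen 1):
  atom 1: O, bond orders sum to 2 (valence 2) → 0 H
  atom 2: C, bond orders sum to 4 (valence 4) → 0 H
  atom 3: C, bond orders sum to 1 (valence 4) → 3 H
  atom 4: C, bond orders sum to 4 (valence 4) → 0 H
  atom 5: C, bond orders sum to 3 (valence 4) → 1 H
  atom 6: C, bond orders sum to 3 (valence 4) → 1 H
  atom 7: C, bond orders sum to 4 (valence 4) → 0 H
  atom 8: C, bond orders sum to 4 (valence 4) → 0 H
  atom 9: N, bond orders sum to 3 (valence 3) → 0 H
  atom 10: N, bond orders sum to 1 (valence 3) → 2 H
  atom 11: C, bond orders sum to 4 (valence 4) → 0 H
  atom 12: O, bond orders sum to 2 (valence 2) → 0 H
  atom 13: O, bond orders sum to 2 (valence 2) → 0 H
  atom 14: C, bond orders sum to 1 (valence 4) → 3 H
Totals → C:9, H:10, N:2, O:3.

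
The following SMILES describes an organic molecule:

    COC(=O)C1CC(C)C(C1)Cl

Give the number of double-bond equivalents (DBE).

Degree of unsaturation = (number of rings) + (number of π bonds).
Ring closures in the SMILES: 1.
π bonds: 1 double bond (each 1 DoU) → 1 DoU from unsaturation.
Total DoU = 1 + 1 = 2.

2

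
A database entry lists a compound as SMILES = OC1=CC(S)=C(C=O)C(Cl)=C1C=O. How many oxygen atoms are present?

Scan the SMILES for O atoms (remember two-letter symbols like Cl and Br are single atoms).
Oxygen count: 3.

3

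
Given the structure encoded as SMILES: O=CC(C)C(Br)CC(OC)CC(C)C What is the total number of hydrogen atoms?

21

Walk through each heavy atom and fill implicit hydrogens from standard valence (C 4, N 3, O 2, S 2, halogen 1):
  atom 1: O, bond orders sum to 2 (valence 2) → 0 H
  atom 2: C, bond orders sum to 3 (valence 4) → 1 H
  atom 3: C, bond orders sum to 3 (valence 4) → 1 H
  atom 4: C, bond orders sum to 1 (valence 4) → 3 H
  atom 5: C, bond orders sum to 3 (valence 4) → 1 H
  atom 6: Br (halogen, monovalent) → 0 H
  atom 7: C, bond orders sum to 2 (valence 4) → 2 H
  atom 8: C, bond orders sum to 3 (valence 4) → 1 H
  atom 9: O, bond orders sum to 2 (valence 2) → 0 H
  atom 10: C, bond orders sum to 1 (valence 4) → 3 H
  atom 11: C, bond orders sum to 2 (valence 4) → 2 H
  atom 12: C, bond orders sum to 3 (valence 4) → 1 H
  atom 13: C, bond orders sum to 1 (valence 4) → 3 H
  atom 14: C, bond orders sum to 1 (valence 4) → 3 H
Total hydrogens: 21.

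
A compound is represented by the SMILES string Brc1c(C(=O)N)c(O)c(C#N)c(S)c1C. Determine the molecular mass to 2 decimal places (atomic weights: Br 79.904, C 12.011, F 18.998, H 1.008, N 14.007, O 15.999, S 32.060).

First, the molecular formula is C9H7BrN2O2S (counting implicit H from valence).
  Br: 1 × 79.904 = 79.904
  C: 9 × 12.011 = 108.099
  H: 7 × 1.008 = 7.056
  N: 2 × 14.007 = 28.014
  O: 2 × 15.999 = 31.998
  S: 1 × 32.060 = 32.060
Sum: 1×79.904 + 9×12.011 + 7×1.008 + 2×14.007 + 2×15.999 + 1×32.060 = 287.131 → 287.13 g/mol.

287.13 g/mol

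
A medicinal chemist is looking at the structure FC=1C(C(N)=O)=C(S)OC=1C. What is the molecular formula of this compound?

Walk through each heavy atom and fill implicit hydrogens from standard valence (C 4, N 3, O 2, S 2, halogen 1):
  atom 1: F (halogen, monovalent) → 0 H
  atom 2: C, bond orders sum to 4 (valence 4) → 0 H
  atom 3: C, bond orders sum to 4 (valence 4) → 0 H
  atom 4: C, bond orders sum to 4 (valence 4) → 0 H
  atom 5: N, bond orders sum to 1 (valence 3) → 2 H
  atom 6: O, bond orders sum to 2 (valence 2) → 0 H
  atom 7: C, bond orders sum to 4 (valence 4) → 0 H
  atom 8: S, bond orders sum to 1 (valence 2) → 1 H
  atom 9: O, bond orders sum to 2 (valence 2) → 0 H
  atom 10: C, bond orders sum to 4 (valence 4) → 0 H
  atom 11: C, bond orders sum to 1 (valence 4) → 3 H
Totals → C:6, H:6, F:1, N:1, O:2, S:1.
In Hill order: C6H6FNO2S.

C6H6FNO2S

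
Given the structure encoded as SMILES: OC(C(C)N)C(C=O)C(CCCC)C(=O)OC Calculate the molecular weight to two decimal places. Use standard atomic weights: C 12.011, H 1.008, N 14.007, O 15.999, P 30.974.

First, the molecular formula is C12H23NO4 (counting implicit H from valence).
  C: 12 × 12.011 = 144.132
  H: 23 × 1.008 = 23.184
  N: 1 × 14.007 = 14.007
  O: 4 × 15.999 = 63.996
Sum: 12×12.011 + 23×1.008 + 1×14.007 + 4×15.999 = 245.319 → 245.32 g/mol.

245.32 g/mol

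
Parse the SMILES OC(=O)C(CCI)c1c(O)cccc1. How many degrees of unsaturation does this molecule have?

Molecular formula: C10H11IO3.
DoU = (2C + 2 + N − H − X) / 2, where X is the halogen count and O/S are ignored.
    = (2·10 + 2 + 0 − 11 − 1) / 2 = 10 / 2 = 5.

5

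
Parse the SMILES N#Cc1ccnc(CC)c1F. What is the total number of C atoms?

Count every carbon token in the SMILES (each C, including those in ring-closure positions and inside branches).
Carbon count: 8.

8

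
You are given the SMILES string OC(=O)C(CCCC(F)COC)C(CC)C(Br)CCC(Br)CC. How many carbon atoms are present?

17

Count every carbon token in the SMILES (each C, including those in ring-closure positions and inside branches).
Carbon count: 17.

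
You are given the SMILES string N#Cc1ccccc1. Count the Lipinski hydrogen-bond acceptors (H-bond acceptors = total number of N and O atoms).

1

N atoms: 1; O atoms: 0.
Lipinski HBA = 1 + 0 = 1.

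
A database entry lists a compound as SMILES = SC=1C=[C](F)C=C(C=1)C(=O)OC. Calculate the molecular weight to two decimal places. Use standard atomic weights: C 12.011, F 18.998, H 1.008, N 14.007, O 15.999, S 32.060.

186.20 g/mol

First, the molecular formula is C8H7FO2S (counting implicit H from valence).
  C: 8 × 12.011 = 96.088
  F: 1 × 18.998 = 18.998
  H: 7 × 1.008 = 7.056
  O: 2 × 15.999 = 31.998
  S: 1 × 32.060 = 32.060
Sum: 8×12.011 + 1×18.998 + 7×1.008 + 2×15.999 + 1×32.060 = 186.200 → 186.20 g/mol.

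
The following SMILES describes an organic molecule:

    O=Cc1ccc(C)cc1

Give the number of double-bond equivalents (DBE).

5

Molecular formula: C8H8O.
DoU = (2C + 2 + N − H − X) / 2, where X is the halogen count and O/S are ignored.
    = (2·8 + 2 + 0 − 8 − 0) / 2 = 10 / 2 = 5.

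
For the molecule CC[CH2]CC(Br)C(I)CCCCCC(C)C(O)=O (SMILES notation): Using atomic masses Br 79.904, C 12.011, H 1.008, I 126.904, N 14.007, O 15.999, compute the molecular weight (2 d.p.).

First, the molecular formula is C14H26BrIO2 (counting implicit H from valence).
  Br: 1 × 79.904 = 79.904
  C: 14 × 12.011 = 168.154
  H: 26 × 1.008 = 26.208
  I: 1 × 126.904 = 126.904
  O: 2 × 15.999 = 31.998
Sum: 1×79.904 + 14×12.011 + 26×1.008 + 1×126.904 + 2×15.999 = 433.168 → 433.17 g/mol.

433.17 g/mol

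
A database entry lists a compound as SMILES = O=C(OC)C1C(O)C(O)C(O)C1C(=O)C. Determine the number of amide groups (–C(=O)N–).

0

Scan the SMILES for the amide motif — none present.
Groups that are present: 1 ester, 3 hydroxyl, 1 ketone.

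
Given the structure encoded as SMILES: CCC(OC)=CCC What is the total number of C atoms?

Count every carbon token in the SMILES (each C, including those in ring-closure positions and inside branches).
Carbon count: 7.

7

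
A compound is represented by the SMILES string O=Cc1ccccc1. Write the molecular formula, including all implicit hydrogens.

Walk through each heavy atom and fill implicit hydrogens from standard valence (C 4, N 3, O 2, S 2, halogen 1); for lowercase aromatic atoms, an aromatic c carries 1 H when it has two neighbours and 0 H with three, and aromatic n carries 0 H:
  atom 1: O, bond orders sum to 2 (valence 2) → 0 H
  atom 2: C, bond orders sum to 3 (valence 4) → 1 H
  atom 3: aromatic c, 3 neighbours → 0 H
  atom 4: aromatic c, 2 neighbours → 1 H
  atom 5: aromatic c, 2 neighbours → 1 H
  atom 6: aromatic c, 2 neighbours → 1 H
  atom 7: aromatic c, 2 neighbours → 1 H
  atom 8: aromatic c, 2 neighbours → 1 H
Totals → C:7, H:6, O:1.

C7H6O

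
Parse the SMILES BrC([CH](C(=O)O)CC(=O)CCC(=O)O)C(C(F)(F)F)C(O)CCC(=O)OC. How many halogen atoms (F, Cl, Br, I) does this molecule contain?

4

Halogen atoms appear at heavy-atom positions 1, 17, 18, 19 (1×Br, 3×F).
Other groups present: 2 carboxylic acid, 1 ester, 1 hydroxyl, 1 ketone.
Halogen count: 4.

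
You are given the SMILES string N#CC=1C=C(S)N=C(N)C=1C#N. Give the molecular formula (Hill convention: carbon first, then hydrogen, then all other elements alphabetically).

C7H4N4S

Walk through each heavy atom and fill implicit hydrogens from standard valence (C 4, N 3, O 2, S 2, halogen 1):
  atom 1: N, bond orders sum to 3 (valence 3) → 0 H
  atom 2: C, bond orders sum to 4 (valence 4) → 0 H
  atom 3: C, bond orders sum to 4 (valence 4) → 0 H
  atom 4: C, bond orders sum to 3 (valence 4) → 1 H
  atom 5: C, bond orders sum to 4 (valence 4) → 0 H
  atom 6: S, bond orders sum to 1 (valence 2) → 1 H
  atom 7: N, bond orders sum to 3 (valence 3) → 0 H
  atom 8: C, bond orders sum to 4 (valence 4) → 0 H
  atom 9: N, bond orders sum to 1 (valence 3) → 2 H
  atom 10: C, bond orders sum to 4 (valence 4) → 0 H
  atom 11: C, bond orders sum to 4 (valence 4) → 0 H
  atom 12: N, bond orders sum to 3 (valence 3) → 0 H
Totals → C:7, H:4, N:4, S:1.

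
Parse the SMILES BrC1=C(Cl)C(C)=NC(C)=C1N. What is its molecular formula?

Walk through each heavy atom and fill implicit hydrogens from standard valence (C 4, N 3, O 2, S 2, halogen 1):
  atom 1: Br (halogen, monovalent) → 0 H
  atom 2: C, bond orders sum to 4 (valence 4) → 0 H
  atom 3: C, bond orders sum to 4 (valence 4) → 0 H
  atom 4: Cl (halogen, monovalent) → 0 H
  atom 5: C, bond orders sum to 4 (valence 4) → 0 H
  atom 6: C, bond orders sum to 1 (valence 4) → 3 H
  atom 7: N, bond orders sum to 3 (valence 3) → 0 H
  atom 8: C, bond orders sum to 4 (valence 4) → 0 H
  atom 9: C, bond orders sum to 1 (valence 4) → 3 H
  atom 10: C, bond orders sum to 4 (valence 4) → 0 H
  atom 11: N, bond orders sum to 1 (valence 3) → 2 H
Totals → C:7, H:8, Br:1, Cl:1, N:2.
In Hill order: C7H8BrClN2.

C7H8BrClN2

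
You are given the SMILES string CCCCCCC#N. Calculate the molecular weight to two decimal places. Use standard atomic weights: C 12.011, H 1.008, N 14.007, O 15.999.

First, the molecular formula is C7H13N (counting implicit H from valence).
  C: 7 × 12.011 = 84.077
  H: 13 × 1.008 = 13.104
  N: 1 × 14.007 = 14.007
Sum: 7×12.011 + 13×1.008 + 1×14.007 = 111.188 → 111.19 g/mol.

111.19 g/mol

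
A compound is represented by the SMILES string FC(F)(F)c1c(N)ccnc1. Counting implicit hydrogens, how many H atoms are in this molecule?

5

Walk through each heavy atom and fill implicit hydrogens from standard valence (C 4, N 3, O 2, S 2, halogen 1); for lowercase aromatic atoms, an aromatic c carries 1 H when it has two neighbours and 0 H with three, and aromatic n carries 0 H:
  atom 1: F (halogen, monovalent) → 0 H
  atom 2: C, bond orders sum to 4 (valence 4) → 0 H
  atom 3: F (halogen, monovalent) → 0 H
  atom 4: F (halogen, monovalent) → 0 H
  atom 5: aromatic c, 3 neighbours → 0 H
  atom 6: aromatic c, 3 neighbours → 0 H
  atom 7: N, bond orders sum to 1 (valence 3) → 2 H
  atom 8: aromatic c, 2 neighbours → 1 H
  atom 9: aromatic c, 2 neighbours → 1 H
  atom 10: aromatic n, 2 neighbours → 0 H
  atom 11: aromatic c, 2 neighbours → 1 H
Total hydrogens: 5.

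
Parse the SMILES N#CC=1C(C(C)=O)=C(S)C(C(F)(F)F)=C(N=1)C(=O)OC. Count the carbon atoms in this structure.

Count every carbon token in the SMILES (each C, including those in ring-closure positions and inside branches).
Carbon count: 11.

11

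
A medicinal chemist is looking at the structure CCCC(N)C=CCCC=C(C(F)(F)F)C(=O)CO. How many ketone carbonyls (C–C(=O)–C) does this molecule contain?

1

The ketone motif appears at heavy-atom position 16 in the SMILES.
Other groups present: 2 alkene, 1 hydroxyl, 1 primary amine.
Ketone count: 1.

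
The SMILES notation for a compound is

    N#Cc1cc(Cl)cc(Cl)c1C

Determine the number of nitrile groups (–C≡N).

1

The nitrile motif appears at heavy-atom position 2 in the SMILES.
Nitrile count: 1.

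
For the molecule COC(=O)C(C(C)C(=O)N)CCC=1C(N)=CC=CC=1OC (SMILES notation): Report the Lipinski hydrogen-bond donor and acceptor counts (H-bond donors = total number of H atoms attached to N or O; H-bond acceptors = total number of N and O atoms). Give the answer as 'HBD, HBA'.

Donors: find every N or O and count the H atoms it carries.
  atom 2 (O): bond orders sum to 2 → 0 H
  atom 4 (O): bond orders sum to 2 → 0 H
  atom 9 (O): bond orders sum to 2 → 0 H
  atom 10 (N): bond orders sum to 1 → 2 H
  atom 15 (N): bond orders sum to 1 → 2 H
  atom 20 (O): bond orders sum to 2 → 0 H
Lipinski HBD = 4.
Acceptors: N atoms = 2, O atoms = 4 → HBA = 6.

4, 6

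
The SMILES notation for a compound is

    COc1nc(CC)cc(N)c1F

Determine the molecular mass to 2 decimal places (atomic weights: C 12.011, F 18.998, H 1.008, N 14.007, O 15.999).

170.19 g/mol

First, the molecular formula is C8H11FN2O (counting implicit H from valence).
  C: 8 × 12.011 = 96.088
  F: 1 × 18.998 = 18.998
  H: 11 × 1.008 = 11.088
  N: 2 × 14.007 = 28.014
  O: 1 × 15.999 = 15.999
Sum: 8×12.011 + 1×18.998 + 11×1.008 + 2×14.007 + 1×15.999 = 170.187 → 170.19 g/mol.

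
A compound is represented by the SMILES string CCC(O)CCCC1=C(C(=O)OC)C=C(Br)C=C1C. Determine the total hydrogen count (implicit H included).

21

Walk through each heavy atom and fill implicit hydrogens from standard valence (C 4, N 3, O 2, S 2, halogen 1):
  atom 1: C, bond orders sum to 1 (valence 4) → 3 H
  atom 2: C, bond orders sum to 2 (valence 4) → 2 H
  atom 3: C, bond orders sum to 3 (valence 4) → 1 H
  atom 4: O, bond orders sum to 1 (valence 2) → 1 H
  atom 5: C, bond orders sum to 2 (valence 4) → 2 H
  atom 6: C, bond orders sum to 2 (valence 4) → 2 H
  atom 7: C, bond orders sum to 2 (valence 4) → 2 H
  atom 8: C, bond orders sum to 4 (valence 4) → 0 H
  atom 9: C, bond orders sum to 4 (valence 4) → 0 H
  atom 10: C, bond orders sum to 4 (valence 4) → 0 H
  atom 11: O, bond orders sum to 2 (valence 2) → 0 H
  atom 12: O, bond orders sum to 2 (valence 2) → 0 H
  atom 13: C, bond orders sum to 1 (valence 4) → 3 H
  atom 14: C, bond orders sum to 3 (valence 4) → 1 H
  atom 15: C, bond orders sum to 4 (valence 4) → 0 H
  atom 16: Br (halogen, monovalent) → 0 H
  atom 17: C, bond orders sum to 3 (valence 4) → 1 H
  atom 18: C, bond orders sum to 4 (valence 4) → 0 H
  atom 19: C, bond orders sum to 1 (valence 4) → 3 H
Total hydrogens: 21.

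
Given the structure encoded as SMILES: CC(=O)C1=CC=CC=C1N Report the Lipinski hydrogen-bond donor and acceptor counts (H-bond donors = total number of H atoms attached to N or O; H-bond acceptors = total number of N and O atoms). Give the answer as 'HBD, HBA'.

2, 2

Donors: find every N or O and count the H atoms it carries.
  atom 3 (O): bond orders sum to 2 → 0 H
  atom 10 (N): bond orders sum to 1 → 2 H
Lipinski HBD = 2.
Acceptors: N atoms = 1, O atoms = 1 → HBA = 2.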